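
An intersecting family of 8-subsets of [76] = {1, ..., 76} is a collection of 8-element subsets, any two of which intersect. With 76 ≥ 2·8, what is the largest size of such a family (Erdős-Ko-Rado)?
max |F| = C(75, 7) = 1984829850

The Erdős-Ko-Rado theorem states: for n ≥ 2k, an intersecting family of k-subsets of an n-element set has size at most C(n − 1, k − 1), with equality for 'star' families {A ⊆ [n] : |A| = k, i ∈ A} (fix an element i). For n = 76, k = 8: C(75, 7) = 1984829850.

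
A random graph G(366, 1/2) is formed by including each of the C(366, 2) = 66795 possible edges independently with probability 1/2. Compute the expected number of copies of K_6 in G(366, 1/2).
E[# K_6] = C(366, 6) · (1/2)^C(6, 2) = 3203798801203 / 2^15 ≈ 97772180.212494

For each 6-subset S of vertices (there are C(366, 6) = 3203798801203 such S), let X_S = 1 if S induces a K_6 (all C(6, 2) = 15 edges present). Then P(X_S = 1) = (1/2)^15 = 1/32768. By linearity of expectation, E[# K_6] = C(366, 6) · (1/2)^15 = 3203798801203 / 32768 ≈ 97772180.212494.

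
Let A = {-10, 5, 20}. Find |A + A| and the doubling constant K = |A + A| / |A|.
K = |A + A| / |A| = 5/3

Enumerate A + A = {a + b : a, b ∈ A}. With |A| = 3, there are |A|^2 = 9 ordered sum pairs; collecting distinct values, A + A = {-20, -5, 10, 25, 40}, so |A + A| = 5. Thus K = 5/3. Here |A + A| = 2|A| − 1 = 5, the minimum possible — so K = 5/3 is minimal, which holds iff A is an arithmetic progression.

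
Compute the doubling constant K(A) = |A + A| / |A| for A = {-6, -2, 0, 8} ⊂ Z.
K = |A + A| / |A| = 10/4 = 5/2

Enumerate A + A = {a + b : a, b ∈ A}. With |A| = 4, there are |A|^2 = 16 ordered sum pairs; collecting distinct values, A + A = {-12, -8, -6, -4, -2, 0, 2, 6, 8, 16}, so |A + A| = 10. Thus K = 10/4 = 5/2. For comparison, the minimum possible |A + A| over all 4-element sets is 2·4 − 1 = 7 (so min K = 7/4), attained only by arithmetic progressions.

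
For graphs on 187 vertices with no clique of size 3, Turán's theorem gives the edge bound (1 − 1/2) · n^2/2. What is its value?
Turán density bound = (1/2) · 187^2/2 = 34969/4 ≈ 8742.25

Turán's theorem: ex(n, K_{r+1}) is achieved by the complete r-partite Turán graph T(n, r) with parts as balanced as possible, and is at most (1 − 1/r) · n^2/2. For r = 2, n = 187: the density bound is (1/2) · 34969/2 = 34969/4 ≈ 8742.25. The integer-valued extremum is e(T(187, 2)) = 8742, which is strictly less than the density bound 34969/4 since 2 ∤ 187 (the parts of T(187, 2) cannot all be equal).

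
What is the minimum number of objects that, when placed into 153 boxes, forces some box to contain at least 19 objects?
n = (19 − 1)·153 + 1 = 2755

By the generalised pigeonhole principle, to guarantee some box contains ≥ r objects we need more than (r − 1) · k objects total. Threshold: n = (r − 1) · k + 1. With r = 19 and k = 153: n = 18 · 153 + 1 = 2754 + 1 = 2755. For n = 2754 = 18 · 153, we can put exactly 18 objects in every box, avoiding 19 in any single one — so 2755 is tight.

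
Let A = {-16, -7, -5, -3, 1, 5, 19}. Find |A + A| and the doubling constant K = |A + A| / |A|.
K = |A + A| / |A| = 24/7

Enumerate A + A = {a + b : a, b ∈ A}. With |A| = 7, there are |A|^2 = 49 ordered sum pairs; collecting distinct values, A + A = {-32, -23, -21, -19, -15, -14, -12, -11, -10, -8, -6, -4, -2, 0, 2, 3, 6, 10, 12, 14, 16, 20, 24, 38}, so |A + A| = 24. Thus K = 24/7. For comparison, the minimum possible |A + A| over all 7-element sets is 2·7 − 1 = 13 (so min K = 13/7), attained only by arithmetic progressions.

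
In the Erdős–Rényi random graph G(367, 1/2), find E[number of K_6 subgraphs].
E[# K_6] = C(367, 6) · (1/2)^C(6, 2) = 3257047534741 / 2^15 ≈ 99397202.598297

For each 6-subset S of vertices (there are C(367, 6) = 3257047534741 such S), let X_S = 1 if S induces a K_6 (all C(6, 2) = 15 edges present). Then P(X_S = 1) = (1/2)^15 = 1/32768. By linearity of expectation, E[# K_6] = C(367, 6) · (1/2)^15 = 3257047534741 / 32768 ≈ 99397202.598297.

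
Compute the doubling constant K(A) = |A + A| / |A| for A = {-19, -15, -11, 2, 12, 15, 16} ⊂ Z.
K = |A + A| / |A| = 24/7

Enumerate A + A = {a + b : a, b ∈ A}. With |A| = 7, there are |A|^2 = 49 ordered sum pairs; collecting distinct values, A + A = {-38, -34, -30, -26, -22, -17, -13, -9, -7, -4, -3, 0, 1, 4, 5, 14, 17, 18, 24, 27, 28, 30, 31, 32}, so |A + A| = 24. Thus K = 24/7. For comparison, the minimum possible |A + A| over all 7-element sets is 2·7 − 1 = 13 (so min K = 13/7), attained only by arithmetic progressions.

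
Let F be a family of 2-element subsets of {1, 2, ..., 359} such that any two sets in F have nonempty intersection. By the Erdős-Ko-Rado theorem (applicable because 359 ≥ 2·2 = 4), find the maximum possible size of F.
max |F| = C(358, 1) = 358

The Erdős-Ko-Rado theorem states: for n ≥ 2k, an intersecting family of k-subsets of an n-element set has size at most C(n − 1, k − 1), with equality for 'star' families {A ⊆ [n] : |A| = k, i ∈ A} (fix an element i). For n = 359, k = 2: C(358, 1) = 358.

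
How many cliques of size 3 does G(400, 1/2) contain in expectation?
E[# K_3] = C(400, 3) · (1/2)^C(3, 2) = 10586800 / 2^3 = 1323350

For each 3-subset S of vertices (there are C(400, 3) = 10586800 such S), let X_S = 1 if S induces a K_3 (all C(3, 2) = 3 edges present). Then P(X_S = 1) = (1/2)^3 = 1/8. By linearity of expectation, E[# K_3] = C(400, 3) · (1/2)^3 = 10586800 / 8 = 1323350.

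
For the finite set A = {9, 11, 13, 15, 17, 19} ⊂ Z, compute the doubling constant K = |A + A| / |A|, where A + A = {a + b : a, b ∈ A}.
K = |A + A| / |A| = 11/6

Enumerate A + A = {a + b : a, b ∈ A}. With |A| = 6, there are |A|^2 = 36 ordered sum pairs; collecting distinct values, A + A = {18, 20, 22, 24, 26, 28, 30, 32, 34, 36, 38}, so |A + A| = 11. Thus K = 11/6. Here |A + A| = 2|A| − 1 = 11, the minimum possible — so K = 11/6 is minimal, which holds iff A is an arithmetic progression.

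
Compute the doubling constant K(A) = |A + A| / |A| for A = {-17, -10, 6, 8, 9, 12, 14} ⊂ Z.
K = |A + A| / |A| = 26/7

Enumerate A + A = {a + b : a, b ∈ A}. With |A| = 7, there are |A|^2 = 49 ordered sum pairs; collecting distinct values, A + A = {-34, -27, -20, -11, -9, -8, -5, -4, -3, -2, -1, 2, 4, 12, 14, 15, 16, 17, 18, 20, 21, 22, 23, 24, 26, 28}, so |A + A| = 26. Thus K = 26/7. For comparison, the minimum possible |A + A| over all 7-element sets is 2·7 − 1 = 13 (so min K = 13/7), attained only by arithmetic progressions.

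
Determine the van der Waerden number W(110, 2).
W(110, 2) = 110 + 1 = 111

A 2-term AP is any pair of integers, so a monochromatic 2-AP exists iff some colour is used at least twice. With 110 colours, the colouring i ↦ i on {1, ..., 110} uses each colour once, avoiding any monochromatic pair, so W(110, 2) > 110. For {1, ..., 111}, pigeonhole forces two integers of the same colour, which form a monochromatic 2-AP. Hence W(110, 2) = 111.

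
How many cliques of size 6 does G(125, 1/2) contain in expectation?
E[# K_6] = C(125, 6) · (1/2)^C(6, 2) = 4690625500 / 2^15 = 1172656375/8192 ≈ 143146.530151

For each 6-subset S of vertices (there are C(125, 6) = 4690625500 such S), let X_S = 1 if S induces a K_6 (all C(6, 2) = 15 edges present). Then P(X_S = 1) = (1/2)^15 = 1/32768. By linearity of expectation, E[# K_6] = C(125, 6) · (1/2)^15 = 4690625500 / 32768 = 1172656375/8192 ≈ 143146.530151.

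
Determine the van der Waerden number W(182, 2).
W(182, 2) = 182 + 1 = 183

A 2-term AP is any pair of integers, so a monochromatic 2-AP exists iff some colour is used at least twice. With 182 colours, the colouring i ↦ i on {1, ..., 182} uses each colour once, avoiding any monochromatic pair, so W(182, 2) > 182. For {1, ..., 183}, pigeonhole forces two integers of the same colour, which form a monochromatic 2-AP. Hence W(182, 2) = 183.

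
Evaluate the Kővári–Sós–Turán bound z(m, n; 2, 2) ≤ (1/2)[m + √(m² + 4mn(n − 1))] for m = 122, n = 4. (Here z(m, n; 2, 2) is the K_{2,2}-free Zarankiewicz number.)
z(122, 4; 2, 2) ≤ (1/2)[122 + √(122² + 4·122·4·3)] = (1/2)[122 + √20740] = 133.0069

Kővári–Sós–Turán: let r_1, ..., r_122 be the row sums and z = Σ r_i the total number of 1s. Each pair of columns can share at most one row with both entries 1 (else a 2×2 all-ones block appears), so Σ_i C(r_i, 2) ≤ C(4, 2) = 6. By convexity Σ_i C(r_i, 2) ≥ 122·C(z/122, 2) = z(z − 122)/(2·122), giving z² − 122z − 122·4·3 ≤ 0 and hence z ≤ (1/2)[122 + √(14884 + 4·1464)] = (1/2)[122 + √20740] ≈ (1/2)(122 + 144.0139) = 133.0069.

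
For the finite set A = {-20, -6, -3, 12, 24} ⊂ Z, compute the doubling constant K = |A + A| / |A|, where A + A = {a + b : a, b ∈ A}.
K = |A + A| / |A| = 15/5 = 3

Enumerate A + A = {a + b : a, b ∈ A}. With |A| = 5, there are |A|^2 = 25 ordered sum pairs; collecting distinct values, A + A = {-40, -26, -23, -12, -9, -8, -6, 4, 6, 9, 18, 21, 24, 36, 48}, so |A + A| = 15. Thus K = 15/5 = 3. For comparison, the minimum possible |A + A| over all 5-element sets is 2·5 − 1 = 9 (so min K = 9/5), attained only by arithmetic progressions.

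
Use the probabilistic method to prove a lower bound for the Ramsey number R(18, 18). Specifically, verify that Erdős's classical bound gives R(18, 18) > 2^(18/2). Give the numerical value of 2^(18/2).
2^(18/2) = 512; so R(18, 18) > 512

Colour each edge of K_n uniformly at random with red/blue. The expected number of monochromatic K_18 is C(n, 18) · 2 · 2^(−C(18,2)). If C(n, 18) · 2^(1 − C(18,2)) < 1, then with positive probability no monochromatic K_18 exists, so R(18, 18) > n. The standard estimate C(n, 18) ≤ n^18/18! shows this inequality holds whenever n ≤ 2^(18/2) (since 18! · 2^(C(18,2) − 1) > 2^(18^2/2) ≥ n^18). Hence R(18, 18) > 2^(18/2) = 512.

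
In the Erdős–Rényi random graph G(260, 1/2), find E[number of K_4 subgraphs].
E[# K_4] = C(260, 4) · (1/2)^C(4, 2) = 186043585 / 2^6 = 2906931.015625

For each 4-subset S of vertices (there are C(260, 4) = 186043585 such S), let X_S = 1 if S induces a K_4 (all C(4, 2) = 6 edges present). Then P(X_S = 1) = (1/2)^6 = 1/64. By linearity of expectation, E[# K_4] = C(260, 4) · (1/2)^6 = 186043585 / 64 = 2906931.015625.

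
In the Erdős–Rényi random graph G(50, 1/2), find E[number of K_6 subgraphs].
E[# K_6] = C(50, 6) · (1/2)^C(6, 2) = 15890700 / 2^15 = 3972675/8192 ≈ 484.945679

For each 6-subset S of vertices (there are C(50, 6) = 15890700 such S), let X_S = 1 if S induces a K_6 (all C(6, 2) = 15 edges present). Then P(X_S = 1) = (1/2)^15 = 1/32768. By linearity of expectation, E[# K_6] = C(50, 6) · (1/2)^15 = 15890700 / 32768 = 3972675/8192 ≈ 484.945679.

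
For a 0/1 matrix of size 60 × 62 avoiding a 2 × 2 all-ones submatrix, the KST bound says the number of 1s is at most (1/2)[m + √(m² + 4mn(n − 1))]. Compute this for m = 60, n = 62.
z(60, 62; 2, 2) ≤ (1/2)[60 + √(60² + 4·60·62·61)] = (1/2)[60 + √911280] = 507.3049

Kővári–Sós–Turán: let r_1, ..., r_60 be the row sums and z = Σ r_i the total number of 1s. Each pair of columns can share at most one row with both entries 1 (else a 2×2 all-ones block appears), so Σ_i C(r_i, 2) ≤ C(62, 2) = 1891. By convexity Σ_i C(r_i, 2) ≥ 60·C(z/60, 2) = z(z − 60)/(2·60), giving z² − 60z − 60·62·61 ≤ 0 and hence z ≤ (1/2)[60 + √(3600 + 4·226920)] = (1/2)[60 + √911280] ≈ (1/2)(60 + 954.6099) = 507.3049.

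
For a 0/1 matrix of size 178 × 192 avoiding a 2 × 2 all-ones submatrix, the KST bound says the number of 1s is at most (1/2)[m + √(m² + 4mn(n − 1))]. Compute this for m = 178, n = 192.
z(178, 192; 2, 2) ≤ (1/2)[178 + √(178² + 4·178·192·191)] = (1/2)[178 + √26142148] = 2645.4696

Kővári–Sós–Turán: let r_1, ..., r_178 be the row sums and z = Σ r_i the total number of 1s. Each pair of columns can share at most one row with both entries 1 (else a 2×2 all-ones block appears), so Σ_i C(r_i, 2) ≤ C(192, 2) = 18336. By convexity Σ_i C(r_i, 2) ≥ 178·C(z/178, 2) = z(z − 178)/(2·178), giving z² − 178z − 178·192·191 ≤ 0 and hence z ≤ (1/2)[178 + √(31684 + 4·6527616)] = (1/2)[178 + √26142148] ≈ (1/2)(178 + 5112.9393) = 2645.4696.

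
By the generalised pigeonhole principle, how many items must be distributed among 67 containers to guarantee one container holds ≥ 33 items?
n = (33 − 1)·67 + 1 = 2145

By the generalised pigeonhole principle, to guarantee some box contains ≥ r objects we need more than (r − 1) · k objects total. Threshold: n = (r − 1) · k + 1. With r = 33 and k = 67: n = 32 · 67 + 1 = 2144 + 1 = 2145. For n = 2144 = 32 · 67, we can put exactly 32 objects in every box, avoiding 33 in any single one — so 2145 is tight.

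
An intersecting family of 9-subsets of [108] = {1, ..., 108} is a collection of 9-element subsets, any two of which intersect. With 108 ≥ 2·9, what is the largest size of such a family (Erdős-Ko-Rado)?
max |F| = C(107, 8) = 325949656825

Erdős-Ko-Rado (1961): when n ≥ 2k, max |F| = C(n−1, k−1). The bound is attained by the star {A : i ∈ A} for any fixed i ∈ [n]. Here C(108−1, 9−1) = C(107, 8) = 325949656825.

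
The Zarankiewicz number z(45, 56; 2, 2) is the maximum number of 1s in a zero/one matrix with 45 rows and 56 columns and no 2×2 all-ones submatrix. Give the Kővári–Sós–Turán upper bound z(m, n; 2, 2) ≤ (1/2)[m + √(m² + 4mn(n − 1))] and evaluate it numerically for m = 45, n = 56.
z(45, 56; 2, 2) ≤ (1/2)[45 + √(45² + 4·45·56·55)] = (1/2)[45 + √556425] = 395.4695

Kővári–Sós–Turán: let r_1, ..., r_45 be the row sums and z = Σ r_i the total number of 1s. Each pair of columns can share at most one row with both entries 1 (else a 2×2 all-ones block appears), so Σ_i C(r_i, 2) ≤ C(56, 2) = 1540. By convexity Σ_i C(r_i, 2) ≥ 45·C(z/45, 2) = z(z − 45)/(2·45), giving z² − 45z − 45·56·55 ≤ 0 and hence z ≤ (1/2)[45 + √(2025 + 4·138600)] = (1/2)[45 + √556425] ≈ (1/2)(45 + 745.939) = 395.4695.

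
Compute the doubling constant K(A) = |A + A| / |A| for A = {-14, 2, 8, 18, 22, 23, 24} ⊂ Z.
K = |A + A| / |A| = 24/7

Enumerate A + A = {a + b : a, b ∈ A}. With |A| = 7, there are |A|^2 = 49 ordered sum pairs; collecting distinct values, A + A = {-28, -12, -6, 4, 8, 9, 10, 16, 20, 24, 25, 26, 30, 31, 32, 36, 40, 41, 42, 44, 45, 46, 47, 48}, so |A + A| = 24. Thus K = 24/7. For comparison, the minimum possible |A + A| over all 7-element sets is 2·7 − 1 = 13 (so min K = 13/7), attained only by arithmetic progressions.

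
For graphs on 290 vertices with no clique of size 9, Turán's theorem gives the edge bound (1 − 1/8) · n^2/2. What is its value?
Turán density bound = (7/8) · 290^2/2 = 147175/4 ≈ 36793.75

Turán's theorem: ex(n, K_{r+1}) is achieved by the complete r-partite Turán graph T(n, r) with parts as balanced as possible, and is at most (1 − 1/r) · n^2/2. For r = 8, n = 290: the density bound is (7/8) · 84100/2 = 147175/4 ≈ 36793.75. The integer-valued extremum is e(T(290, 8)) = 36793, which is strictly less than the density bound 147175/4 since 8 ∤ 290 (the parts of T(290, 8) cannot all be equal).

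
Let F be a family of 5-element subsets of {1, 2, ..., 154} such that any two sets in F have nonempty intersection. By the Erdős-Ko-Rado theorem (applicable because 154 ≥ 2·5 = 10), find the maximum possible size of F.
max |F| = C(153, 4) = 21947850

The Erdős-Ko-Rado theorem states: for n ≥ 2k, an intersecting family of k-subsets of an n-element set has size at most C(n − 1, k − 1), with equality for 'star' families {A ⊆ [n] : |A| = k, i ∈ A} (fix an element i). For n = 154, k = 5: C(153, 4) = 21947850.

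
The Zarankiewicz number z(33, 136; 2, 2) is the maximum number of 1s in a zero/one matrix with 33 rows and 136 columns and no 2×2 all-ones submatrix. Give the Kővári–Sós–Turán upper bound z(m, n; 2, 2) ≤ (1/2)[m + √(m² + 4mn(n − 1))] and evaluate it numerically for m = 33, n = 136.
z(33, 136; 2, 2) ≤ (1/2)[33 + √(33² + 4·33·136·135)] = (1/2)[33 + √2424609] = 795.0578

Kővári–Sós–Turán: let r_1, ..., r_33 be the row sums and z = Σ r_i the total number of 1s. Each pair of columns can share at most one row with both entries 1 (else a 2×2 all-ones block appears), so Σ_i C(r_i, 2) ≤ C(136, 2) = 9180. By convexity Σ_i C(r_i, 2) ≥ 33·C(z/33, 2) = z(z − 33)/(2·33), giving z² − 33z − 33·136·135 ≤ 0 and hence z ≤ (1/2)[33 + √(1089 + 4·605880)] = (1/2)[33 + √2424609] ≈ (1/2)(33 + 1557.1156) = 795.0578.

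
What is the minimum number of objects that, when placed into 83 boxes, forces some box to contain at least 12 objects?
n = (12 − 1)·83 + 1 = 914

By the generalised pigeonhole principle, to guarantee some box contains ≥ r objects we need more than (r − 1) · k objects total. Threshold: n = (r − 1) · k + 1. With r = 12 and k = 83: n = 11 · 83 + 1 = 913 + 1 = 914. For n = 913 = 11 · 83, we can put exactly 11 objects in every box, avoiding 12 in any single one — so 914 is tight.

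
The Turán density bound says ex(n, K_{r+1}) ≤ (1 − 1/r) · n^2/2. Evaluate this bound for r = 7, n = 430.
Turán density bound = (6/7) · 430^2/2 = 554700/7 ≈ 79242.8571

Turán's theorem: ex(n, K_{r+1}) is achieved by the complete r-partite Turán graph T(n, r) with parts as balanced as possible, and is at most (1 − 1/r) · n^2/2. For r = 7, n = 430: the density bound is (6/7) · 184900/2 = 554700/7 ≈ 79242.8571. The integer-valued extremum is e(T(430, 7)) = 79242, which is strictly less than the density bound 554700/7 since 7 ∤ 430 (the parts of T(430, 7) cannot all be equal).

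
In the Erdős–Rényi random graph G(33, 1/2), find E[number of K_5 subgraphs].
E[# K_5] = C(33, 5) · (1/2)^C(5, 2) = 237336 / 2^10 = 29667/128 = 231.7734375

For each 5-subset S of vertices (there are C(33, 5) = 237336 such S), let X_S = 1 if S induces a K_5 (all C(5, 2) = 10 edges present). Then P(X_S = 1) = (1/2)^10 = 1/1024. By linearity of expectation, E[# K_5] = C(33, 5) · (1/2)^10 = 237336 / 1024 = 29667/128 = 231.7734375.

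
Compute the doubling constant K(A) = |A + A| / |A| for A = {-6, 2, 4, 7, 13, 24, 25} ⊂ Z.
K = |A + A| / |A| = 27/7

Enumerate A + A = {a + b : a, b ∈ A}. With |A| = 7, there are |A|^2 = 49 ordered sum pairs; collecting distinct values, A + A = {-12, -4, -2, 1, 4, 6, 7, 8, 9, 11, 14, 15, 17, 18, 19, 20, 26, 27, 28, 29, 31, 32, 37, 38, 48, 49, 50}, so |A + A| = 27. Thus K = 27/7. For comparison, the minimum possible |A + A| over all 7-element sets is 2·7 − 1 = 13 (so min K = 13/7), attained only by arithmetic progressions.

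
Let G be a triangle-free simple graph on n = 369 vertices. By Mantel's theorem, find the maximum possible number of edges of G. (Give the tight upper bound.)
ex(369, K_3) = ⌊369^2/4⌋ = 34040

Mantel (1907): a triangle-free graph on n vertices has at most ⌊n^2/4⌋ edges, with equality for the complete bipartite graph K_{⌊n/2⌋, ⌈n/2⌉}. For n = 369: ⌊369^2/4⌋ = ⌊136161/4⌋ = 34040. The extremal graph is K_{184, 185}, which has 184·185 = 34040 edges.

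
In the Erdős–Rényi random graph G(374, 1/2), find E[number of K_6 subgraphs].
E[# K_6] = C(374, 6) · (1/2)^C(6, 2) = 3650840648301 / 2^15 ≈ 111414814.706451

For each 6-subset S of vertices (there are C(374, 6) = 3650840648301 such S), let X_S = 1 if S induces a K_6 (all C(6, 2) = 15 edges present). Then P(X_S = 1) = (1/2)^15 = 1/32768. By linearity of expectation, E[# K_6] = C(374, 6) · (1/2)^15 = 3650840648301 / 32768 ≈ 111414814.706451.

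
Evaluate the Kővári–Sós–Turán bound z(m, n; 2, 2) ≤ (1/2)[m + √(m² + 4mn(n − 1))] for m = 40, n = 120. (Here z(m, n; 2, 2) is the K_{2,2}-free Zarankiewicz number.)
z(40, 120; 2, 2) ≤ (1/2)[40 + √(40² + 4·40·120·119)] = (1/2)[40 + √2286400] = 776.0423

Kővári–Sós–Turán: let r_1, ..., r_40 be the row sums and z = Σ r_i the total number of 1s. Each pair of columns can share at most one row with both entries 1 (else a 2×2 all-ones block appears), so Σ_i C(r_i, 2) ≤ C(120, 2) = 7140. By convexity Σ_i C(r_i, 2) ≥ 40·C(z/40, 2) = z(z − 40)/(2·40), giving z² − 40z − 40·120·119 ≤ 0 and hence z ≤ (1/2)[40 + √(1600 + 4·571200)] = (1/2)[40 + √2286400] ≈ (1/2)(40 + 1512.0847) = 776.0423.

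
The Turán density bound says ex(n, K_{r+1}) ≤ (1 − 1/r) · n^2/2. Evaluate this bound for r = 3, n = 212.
Turán density bound = (2/3) · 212^2/2 = 44944/3 ≈ 14981.3333

Turán's theorem: ex(n, K_{r+1}) is achieved by the complete r-partite Turán graph T(n, r) with parts as balanced as possible, and is at most (1 − 1/r) · n^2/2. For r = 3, n = 212: the density bound is (2/3) · 44944/2 = 44944/3 ≈ 14981.3333. The integer-valued extremum is e(T(212, 3)) = 14981, which is strictly less than the density bound 44944/3 since 3 ∤ 212 (the parts of T(212, 3) cannot all be equal).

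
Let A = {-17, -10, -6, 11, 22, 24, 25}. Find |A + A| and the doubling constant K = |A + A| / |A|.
K = |A + A| / |A| = 27/7

Enumerate A + A = {a + b : a, b ∈ A}. With |A| = 7, there are |A|^2 = 49 ordered sum pairs; collecting distinct values, A + A = {-34, -27, -23, -20, -16, -12, -6, 1, 5, 7, 8, 12, 14, 15, 16, 18, 19, 22, 33, 35, 36, 44, 46, 47, 48, 49, 50}, so |A + A| = 27. Thus K = 27/7. For comparison, the minimum possible |A + A| over all 7-element sets is 2·7 − 1 = 13 (so min K = 13/7), attained only by arithmetic progressions.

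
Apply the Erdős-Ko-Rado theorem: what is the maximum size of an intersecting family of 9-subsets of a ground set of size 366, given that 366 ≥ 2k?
max |F| = C(365, 8) = 7232294429652435

The Erdős-Ko-Rado theorem states: for n ≥ 2k, an intersecting family of k-subsets of an n-element set has size at most C(n − 1, k − 1), with equality for 'star' families {A ⊆ [n] : |A| = k, i ∈ A} (fix an element i). For n = 366, k = 9: C(365, 8) = 7232294429652435.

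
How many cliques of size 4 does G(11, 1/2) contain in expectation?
E[# K_4] = C(11, 4) · (1/2)^C(4, 2) = 330 / 2^6 = 165/32 = 5.15625

For each 4-subset S of vertices (there are C(11, 4) = 330 such S), let X_S = 1 if S induces a K_4 (all C(4, 2) = 6 edges present). Then P(X_S = 1) = (1/2)^6 = 1/64. By linearity of expectation, E[# K_4] = C(11, 4) · (1/2)^6 = 330 / 64 = 165/32 = 5.15625.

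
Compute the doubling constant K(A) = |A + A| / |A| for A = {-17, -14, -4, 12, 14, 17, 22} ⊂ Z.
K = |A + A| / |A| = 25/7

Enumerate A + A = {a + b : a, b ∈ A}. With |A| = 7, there are |A|^2 = 49 ordered sum pairs; collecting distinct values, A + A = {-34, -31, -28, -21, -18, -8, -5, -3, -2, 0, 3, 5, 8, 10, 13, 18, 24, 26, 28, 29, 31, 34, 36, 39, 44}, so |A + A| = 25. Thus K = 25/7. For comparison, the minimum possible |A + A| over all 7-element sets is 2·7 − 1 = 13 (so min K = 13/7), attained only by arithmetic progressions.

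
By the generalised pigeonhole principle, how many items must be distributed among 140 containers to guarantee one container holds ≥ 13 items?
n = (13 − 1)·140 + 1 = 1681

By the generalised pigeonhole principle, to guarantee some box contains ≥ r objects we need more than (r − 1) · k objects total. Threshold: n = (r − 1) · k + 1. With r = 13 and k = 140: n = 12 · 140 + 1 = 1680 + 1 = 1681. For n = 1680 = 12 · 140, we can put exactly 12 objects in every box, avoiding 13 in any single one — so 1681 is tight.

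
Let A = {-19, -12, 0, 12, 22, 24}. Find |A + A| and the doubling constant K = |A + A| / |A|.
K = |A + A| / |A| = 18/6 = 3

Enumerate A + A = {a + b : a, b ∈ A}. With |A| = 6, there are |A|^2 = 36 ordered sum pairs; collecting distinct values, A + A = {-38, -31, -24, -19, -12, -7, 0, 3, 5, 10, 12, 22, 24, 34, 36, 44, 46, 48}, so |A + A| = 18. Thus K = 18/6 = 3. For comparison, the minimum possible |A + A| over all 6-element sets is 2·6 − 1 = 11 (so min K = 11/6), attained only by arithmetic progressions.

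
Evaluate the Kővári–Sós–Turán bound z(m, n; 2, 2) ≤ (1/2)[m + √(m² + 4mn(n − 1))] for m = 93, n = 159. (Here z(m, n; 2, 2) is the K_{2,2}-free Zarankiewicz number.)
z(93, 159; 2, 2) ≤ (1/2)[93 + √(93² + 4·93·159·158)] = (1/2)[93 + √9354033] = 1575.7182

Kővári–Sós–Turán: let r_1, ..., r_93 be the row sums and z = Σ r_i the total number of 1s. Each pair of columns can share at most one row with both entries 1 (else a 2×2 all-ones block appears), so Σ_i C(r_i, 2) ≤ C(159, 2) = 12561. By convexity Σ_i C(r_i, 2) ≥ 93·C(z/93, 2) = z(z − 93)/(2·93), giving z² − 93z − 93·159·158 ≤ 0 and hence z ≤ (1/2)[93 + √(8649 + 4·2336346)] = (1/2)[93 + √9354033] ≈ (1/2)(93 + 3058.4364) = 1575.7182.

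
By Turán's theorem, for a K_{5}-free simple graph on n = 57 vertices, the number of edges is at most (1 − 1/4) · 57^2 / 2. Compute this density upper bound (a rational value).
Turán density bound = (3/4) · 57^2/2 = 9747/8 ≈ 1218.375

Turán's theorem: ex(n, K_{r+1}) is achieved by the complete r-partite Turán graph T(n, r) with parts as balanced as possible, and is at most (1 − 1/r) · n^2/2. For r = 4, n = 57: the density bound is (3/4) · 3249/2 = 9747/8 ≈ 1218.375. The integer-valued extremum is e(T(57, 4)) = 1218, which is strictly less than the density bound 9747/8 since 4 ∤ 57 (the parts of T(57, 4) cannot all be equal).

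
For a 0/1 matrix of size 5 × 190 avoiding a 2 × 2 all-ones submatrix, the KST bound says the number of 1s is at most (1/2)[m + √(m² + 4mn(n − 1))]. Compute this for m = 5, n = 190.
z(5, 190; 2, 2) ≤ (1/2)[5 + √(5² + 4·5·190·189)] = (1/2)[5 + √718225] = 426.2408

Kővári–Sós–Turán: let r_1, ..., r_5 be the row sums and z = Σ r_i the total number of 1s. Each pair of columns can share at most one row with both entries 1 (else a 2×2 all-ones block appears), so Σ_i C(r_i, 2) ≤ C(190, 2) = 17955. By convexity Σ_i C(r_i, 2) ≥ 5·C(z/5, 2) = z(z − 5)/(2·5), giving z² − 5z − 5·190·189 ≤ 0 and hence z ≤ (1/2)[5 + √(25 + 4·179550)] = (1/2)[5 + √718225] ≈ (1/2)(5 + 847.4816) = 426.2408.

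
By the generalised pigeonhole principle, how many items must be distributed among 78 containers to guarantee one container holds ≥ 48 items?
n = (48 − 1)·78 + 1 = 3667

By the generalised pigeonhole principle, to guarantee some box contains ≥ r objects we need more than (r − 1) · k objects total. Threshold: n = (r − 1) · k + 1. With r = 48 and k = 78: n = 47 · 78 + 1 = 3666 + 1 = 3667. For n = 3666 = 47 · 78, we can put exactly 47 objects in every box, avoiding 48 in any single one — so 3667 is tight.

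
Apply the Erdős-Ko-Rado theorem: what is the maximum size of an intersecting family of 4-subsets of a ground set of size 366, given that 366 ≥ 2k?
max |F| = C(365, 3) = 8038030

The Erdős-Ko-Rado theorem states: for n ≥ 2k, an intersecting family of k-subsets of an n-element set has size at most C(n − 1, k − 1), with equality for 'star' families {A ⊆ [n] : |A| = k, i ∈ A} (fix an element i). For n = 366, k = 4: C(365, 3) = 8038030.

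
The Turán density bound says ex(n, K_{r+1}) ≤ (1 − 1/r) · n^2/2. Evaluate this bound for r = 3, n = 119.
Turán density bound = (2/3) · 119^2/2 = 14161/3 ≈ 4720.3333

Turán's theorem: ex(n, K_{r+1}) is achieved by the complete r-partite Turán graph T(n, r) with parts as balanced as possible, and is at most (1 − 1/r) · n^2/2. For r = 3, n = 119: the density bound is (2/3) · 14161/2 = 14161/3 ≈ 4720.3333. The integer-valued extremum is e(T(119, 3)) = 4720, which is strictly less than the density bound 14161/3 since 3 ∤ 119 (the parts of T(119, 3) cannot all be equal).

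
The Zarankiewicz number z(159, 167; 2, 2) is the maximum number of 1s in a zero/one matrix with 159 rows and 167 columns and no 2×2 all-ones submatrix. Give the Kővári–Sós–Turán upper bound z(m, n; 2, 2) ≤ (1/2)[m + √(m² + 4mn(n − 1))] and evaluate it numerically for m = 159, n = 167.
z(159, 167; 2, 2) ≤ (1/2)[159 + √(159² + 4·159·167·166)] = (1/2)[159 + √17656473] = 2180.4803

Kővári–Sós–Turán: let r_1, ..., r_159 be the row sums and z = Σ r_i the total number of 1s. Each pair of columns can share at most one row with both entries 1 (else a 2×2 all-ones block appears), so Σ_i C(r_i, 2) ≤ C(167, 2) = 13861. By convexity Σ_i C(r_i, 2) ≥ 159·C(z/159, 2) = z(z − 159)/(2·159), giving z² − 159z − 159·167·166 ≤ 0 and hence z ≤ (1/2)[159 + √(25281 + 4·4407798)] = (1/2)[159 + √17656473] ≈ (1/2)(159 + 4201.9606) = 2180.4803.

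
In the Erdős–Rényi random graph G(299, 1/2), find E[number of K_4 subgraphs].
E[# K_4] = C(299, 4) · (1/2)^C(4, 2) = 326380626 / 2^6 = 163190313/32 = 5099697.28125

For each 4-subset S of vertices (there are C(299, 4) = 326380626 such S), let X_S = 1 if S induces a K_4 (all C(4, 2) = 6 edges present). Then P(X_S = 1) = (1/2)^6 = 1/64. By linearity of expectation, E[# K_4] = C(299, 4) · (1/2)^6 = 326380626 / 64 = 163190313/32 = 5099697.28125.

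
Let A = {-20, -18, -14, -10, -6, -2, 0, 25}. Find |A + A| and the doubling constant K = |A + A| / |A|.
K = |A + A| / |A| = 29/8

Enumerate A + A = {a + b : a, b ∈ A}. With |A| = 8, there are |A|^2 = 64 ordered sum pairs; collecting distinct values, A + A = {-40, -38, -36, -34, -32, -30, -28, -26, -24, -22, -20, -18, -16, -14, -12, -10, -8, -6, -4, -2, 0, 5, 7, 11, 15, 19, 23, 25, 50}, so |A + A| = 29. Thus K = 29/8. For comparison, the minimum possible |A + A| over all 8-element sets is 2·8 − 1 = 15 (so min K = 15/8), attained only by arithmetic progressions.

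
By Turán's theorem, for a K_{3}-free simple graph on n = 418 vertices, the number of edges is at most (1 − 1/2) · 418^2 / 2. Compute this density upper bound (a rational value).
Turán density bound = (1/2) · 418^2/2 = 43681

Turán's theorem: ex(n, K_{r+1}) is achieved by the complete r-partite Turán graph T(n, r) with parts as balanced as possible, and is at most (1 − 1/r) · n^2/2. For r = 2, n = 418: the density bound is (1/2) · 174724/2 = 43681. Since 2 ∣ 418, the Turán graph T(418, 2) has parts of equal size 209, and its edge count e(T(418, 2)) = 43681 attains the density bound exactly.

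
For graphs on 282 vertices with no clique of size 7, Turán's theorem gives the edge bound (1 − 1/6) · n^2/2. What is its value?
Turán density bound = (5/6) · 282^2/2 = 33135

Turán's theorem: ex(n, K_{r+1}) is achieved by the complete r-partite Turán graph T(n, r) with parts as balanced as possible, and is at most (1 − 1/r) · n^2/2. For r = 6, n = 282: the density bound is (5/6) · 79524/2 = 33135. Since 6 ∣ 282, the Turán graph T(282, 6) has parts of equal size 47, and its edge count e(T(282, 6)) = 33135 attains the density bound exactly.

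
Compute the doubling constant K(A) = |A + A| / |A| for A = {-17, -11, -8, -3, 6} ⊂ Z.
K = |A + A| / |A| = 14/5

Enumerate A + A = {a + b : a, b ∈ A}. With |A| = 5, there are |A|^2 = 25 ordered sum pairs; collecting distinct values, A + A = {-34, -28, -25, -22, -20, -19, -16, -14, -11, -6, -5, -2, 3, 12}, so |A + A| = 14. Thus K = 14/5. For comparison, the minimum possible |A + A| over all 5-element sets is 2·5 − 1 = 9 (so min K = 9/5), attained only by arithmetic progressions.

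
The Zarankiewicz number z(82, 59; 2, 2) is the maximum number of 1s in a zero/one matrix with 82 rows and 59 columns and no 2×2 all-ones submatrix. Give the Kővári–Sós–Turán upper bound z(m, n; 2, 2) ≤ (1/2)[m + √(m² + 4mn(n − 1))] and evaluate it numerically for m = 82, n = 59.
z(82, 59; 2, 2) ≤ (1/2)[82 + √(82² + 4·82·59·58)] = (1/2)[82 + √1129140] = 572.305

Kővári–Sós–Turán: let r_1, ..., r_82 be the row sums and z = Σ r_i the total number of 1s. Each pair of columns can share at most one row with both entries 1 (else a 2×2 all-ones block appears), so Σ_i C(r_i, 2) ≤ C(59, 2) = 1711. By convexity Σ_i C(r_i, 2) ≥ 82·C(z/82, 2) = z(z − 82)/(2·82), giving z² − 82z − 82·59·58 ≤ 0 and hence z ≤ (1/2)[82 + √(6724 + 4·280604)] = (1/2)[82 + √1129140] ≈ (1/2)(82 + 1062.61) = 572.305.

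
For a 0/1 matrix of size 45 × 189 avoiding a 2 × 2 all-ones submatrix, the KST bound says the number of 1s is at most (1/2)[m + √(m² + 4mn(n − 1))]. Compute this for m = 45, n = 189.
z(45, 189; 2, 2) ≤ (1/2)[45 + √(45² + 4·45·189·188)] = (1/2)[45 + √6397785] = 1287.1922

Kővári–Sós–Turán: let r_1, ..., r_45 be the row sums and z = Σ r_i the total number of 1s. Each pair of columns can share at most one row with both entries 1 (else a 2×2 all-ones block appears), so Σ_i C(r_i, 2) ≤ C(189, 2) = 17766. By convexity Σ_i C(r_i, 2) ≥ 45·C(z/45, 2) = z(z − 45)/(2·45), giving z² − 45z − 45·189·188 ≤ 0 and hence z ≤ (1/2)[45 + √(2025 + 4·1598940)] = (1/2)[45 + √6397785] ≈ (1/2)(45 + 2529.3843) = 1287.1922.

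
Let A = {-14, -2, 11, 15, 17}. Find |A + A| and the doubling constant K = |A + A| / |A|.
K = |A + A| / |A| = 15/5 = 3

Enumerate A + A = {a + b : a, b ∈ A}. With |A| = 5, there are |A|^2 = 25 ordered sum pairs; collecting distinct values, A + A = {-28, -16, -4, -3, 1, 3, 9, 13, 15, 22, 26, 28, 30, 32, 34}, so |A + A| = 15. Thus K = 15/5 = 3. For comparison, the minimum possible |A + A| over all 5-element sets is 2·5 − 1 = 9 (so min K = 9/5), attained only by arithmetic progressions.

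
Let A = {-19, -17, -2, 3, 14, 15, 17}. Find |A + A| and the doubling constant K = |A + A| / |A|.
K = |A + A| / |A| = 26/7

Enumerate A + A = {a + b : a, b ∈ A}. With |A| = 7, there are |A|^2 = 49 ordered sum pairs; collecting distinct values, A + A = {-38, -36, -34, -21, -19, -16, -14, -5, -4, -3, -2, 0, 1, 6, 12, 13, 15, 17, 18, 20, 28, 29, 30, 31, 32, 34}, so |A + A| = 26. Thus K = 26/7. For comparison, the minimum possible |A + A| over all 7-element sets is 2·7 − 1 = 13 (so min K = 13/7), attained only by arithmetic progressions.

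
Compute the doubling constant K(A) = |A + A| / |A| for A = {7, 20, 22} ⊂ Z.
K = |A + A| / |A| = 6/3 = 2

Enumerate A + A = {a + b : a, b ∈ A}. With |A| = 3, there are |A|^2 = 9 ordered sum pairs; collecting distinct values, A + A = {14, 27, 29, 40, 42, 44}, so |A + A| = 6. Thus K = 6/3 = 2. For comparison, the minimum possible |A + A| over all 3-element sets is 2·3 − 1 = 5 (so min K = 5/3), attained only by arithmetic progressions.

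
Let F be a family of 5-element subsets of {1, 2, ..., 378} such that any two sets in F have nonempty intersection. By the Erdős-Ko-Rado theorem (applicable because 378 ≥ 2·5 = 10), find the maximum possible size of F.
max |F| = C(377, 4) = 828363250

Erdős-Ko-Rado (1961): when n ≥ 2k, max |F| = C(n−1, k−1). The bound is attained by the star {A : i ∈ A} for any fixed i ∈ [n]. Here C(378−1, 5−1) = C(377, 4) = 828363250.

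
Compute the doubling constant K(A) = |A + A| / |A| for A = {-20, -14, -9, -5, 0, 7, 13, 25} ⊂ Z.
K = |A + A| / |A| = 33/8

Enumerate A + A = {a + b : a, b ∈ A}. With |A| = 8, there are |A|^2 = 64 ordered sum pairs; collecting distinct values, A + A = {-40, -34, -29, -28, -25, -23, -20, -19, -18, -14, -13, -10, -9, -7, -5, -2, -1, 0, 2, 4, 5, 7, 8, 11, 13, 14, 16, 20, 25, 26, 32, 38, 50}, so |A + A| = 33. Thus K = 33/8. For comparison, the minimum possible |A + A| over all 8-element sets is 2·8 − 1 = 15 (so min K = 15/8), attained only by arithmetic progressions.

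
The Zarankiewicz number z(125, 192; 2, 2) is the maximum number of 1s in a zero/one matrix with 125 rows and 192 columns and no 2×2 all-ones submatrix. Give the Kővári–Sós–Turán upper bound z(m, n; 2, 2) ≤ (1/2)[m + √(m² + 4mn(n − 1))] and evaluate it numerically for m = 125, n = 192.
z(125, 192; 2, 2) ≤ (1/2)[125 + √(125² + 4·125·192·191)] = (1/2)[125 + √18351625] = 2204.4398

Kővári–Sós–Turán: let r_1, ..., r_125 be the row sums and z = Σ r_i the total number of 1s. Each pair of columns can share at most one row with both entries 1 (else a 2×2 all-ones block appears), so Σ_i C(r_i, 2) ≤ C(192, 2) = 18336. By convexity Σ_i C(r_i, 2) ≥ 125·C(z/125, 2) = z(z − 125)/(2·125), giving z² − 125z − 125·192·191 ≤ 0 and hence z ≤ (1/2)[125 + √(15625 + 4·4584000)] = (1/2)[125 + √18351625] ≈ (1/2)(125 + 4283.8797) = 2204.4398.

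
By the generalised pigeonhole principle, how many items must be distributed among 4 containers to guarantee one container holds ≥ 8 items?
n = (8 − 1)·4 + 1 = 29

By the generalised pigeonhole principle, to guarantee some box contains ≥ r objects we need more than (r − 1) · k objects total. Threshold: n = (r − 1) · k + 1. With r = 8 and k = 4: n = 7 · 4 + 1 = 28 + 1 = 29. For n = 28 = 7 · 4, we can put exactly 7 objects in every box, avoiding 8 in any single one — so 29 is tight.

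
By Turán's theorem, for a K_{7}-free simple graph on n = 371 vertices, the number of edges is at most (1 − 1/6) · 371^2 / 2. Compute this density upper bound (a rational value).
Turán density bound = (5/6) · 371^2/2 = 688205/12 ≈ 57350.4167

Turán's theorem: ex(n, K_{r+1}) is achieved by the complete r-partite Turán graph T(n, r) with parts as balanced as possible, and is at most (1 − 1/r) · n^2/2. For r = 6, n = 371: the density bound is (5/6) · 137641/2 = 688205/12 ≈ 57350.4167. The integer-valued extremum is e(T(371, 6)) = 57350, which is strictly less than the density bound 688205/12 since 6 ∤ 371 (the parts of T(371, 6) cannot all be equal).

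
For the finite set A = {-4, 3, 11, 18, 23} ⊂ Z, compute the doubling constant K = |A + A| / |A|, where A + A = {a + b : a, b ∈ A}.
K = |A + A| / |A| = 14/5

Enumerate A + A = {a + b : a, b ∈ A}. With |A| = 5, there are |A|^2 = 25 ordered sum pairs; collecting distinct values, A + A = {-8, -1, 6, 7, 14, 19, 21, 22, 26, 29, 34, 36, 41, 46}, so |A + A| = 14. Thus K = 14/5. For comparison, the minimum possible |A + A| over all 5-element sets is 2·5 − 1 = 9 (so min K = 9/5), attained only by arithmetic progressions.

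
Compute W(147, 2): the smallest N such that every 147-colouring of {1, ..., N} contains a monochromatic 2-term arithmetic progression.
W(147, 2) = 147 + 1 = 148

A 2-term AP is any pair of integers, so a monochromatic 2-AP exists iff some colour is used at least twice. With 147 colours, the colouring i ↦ i on {1, ..., 147} uses each colour once, avoiding any monochromatic pair, so W(147, 2) > 147. For {1, ..., 148}, pigeonhole forces two integers of the same colour, which form a monochromatic 2-AP. Hence W(147, 2) = 148.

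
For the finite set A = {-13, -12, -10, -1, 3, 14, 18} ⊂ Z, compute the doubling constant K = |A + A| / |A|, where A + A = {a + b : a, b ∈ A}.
K = |A + A| / |A| = 25/7

Enumerate A + A = {a + b : a, b ∈ A}. With |A| = 7, there are |A|^2 = 49 ordered sum pairs; collecting distinct values, A + A = {-26, -25, -24, -23, -22, -20, -14, -13, -11, -10, -9, -7, -2, 1, 2, 4, 5, 6, 8, 13, 17, 21, 28, 32, 36}, so |A + A| = 25. Thus K = 25/7. For comparison, the minimum possible |A + A| over all 7-element sets is 2·7 − 1 = 13 (so min K = 13/7), attained only by arithmetic progressions.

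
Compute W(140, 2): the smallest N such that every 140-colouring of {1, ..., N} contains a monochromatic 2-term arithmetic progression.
W(140, 2) = 140 + 1 = 141

A 2-term AP is any pair of integers, so a monochromatic 2-AP exists iff some colour is used at least twice. With 140 colours, the colouring i ↦ i on {1, ..., 140} uses each colour once, avoiding any monochromatic pair, so W(140, 2) > 140. For {1, ..., 141}, pigeonhole forces two integers of the same colour, which form a monochromatic 2-AP. Hence W(140, 2) = 141.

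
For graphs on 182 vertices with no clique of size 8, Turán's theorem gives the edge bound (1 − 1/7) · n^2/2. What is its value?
Turán density bound = (6/7) · 182^2/2 = 14196

Turán's theorem: ex(n, K_{r+1}) is achieved by the complete r-partite Turán graph T(n, r) with parts as balanced as possible, and is at most (1 − 1/r) · n^2/2. For r = 7, n = 182: the density bound is (6/7) · 33124/2 = 14196. Since 7 ∣ 182, the Turán graph T(182, 7) has parts of equal size 26, and its edge count e(T(182, 7)) = 14196 attains the density bound exactly.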